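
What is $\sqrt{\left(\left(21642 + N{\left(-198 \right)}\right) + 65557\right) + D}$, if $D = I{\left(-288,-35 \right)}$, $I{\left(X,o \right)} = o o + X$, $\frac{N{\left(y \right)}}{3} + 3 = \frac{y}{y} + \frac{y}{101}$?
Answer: $\frac{2 \sqrt{224738534}}{101} \approx 296.86$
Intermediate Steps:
$N{\left(y \right)} = -6 + \frac{3 y}{101}$ ($N{\left(y \right)} = -9 + 3 \left(\frac{y}{y} + \frac{y}{101}\right) = -9 + 3 \left(1 + y \frac{1}{101}\right) = -9 + 3 \left(1 + \frac{y}{101}\right) = -9 + \left(3 + \frac{3 y}{101}\right) = -6 + \frac{3 y}{101}$)
$I{\left(X,o \right)} = X + o^{2}$ ($I{\left(X,o \right)} = o^{2} + X = X + o^{2}$)
$D = 937$ ($D = -288 + \left(-35\right)^{2} = -288 + 1225 = 937$)
$\sqrt{\left(\left(21642 + N{\left(-198 \right)}\right) + 65557\right) + D} = \sqrt{\left(\left(21642 + \left(-6 + \frac{3}{101} \left(-198\right)\right)\right) + 65557\right) + 937} = \sqrt{\left(\left(21642 - \frac{1200}{101}\right) + 65557\right) + 937} = \sqrt{\left(\frac{2184642}{101} + 65557\right) + 937} = \sqrt{\frac{8805899}{101} + 937} = \sqrt{\frac{8900536}{101}} = \frac{2 \sqrt{224738534}}{101}$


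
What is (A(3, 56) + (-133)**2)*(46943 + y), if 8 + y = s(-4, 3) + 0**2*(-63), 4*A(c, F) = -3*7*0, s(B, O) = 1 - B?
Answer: 830321660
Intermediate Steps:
A(c, F) = 0 (A(c, F) = (-3*7*0)/4 = (-21*0)/4 = (1/4)*0 = 0)
y = -3 (y = -8 + ((1 - 1*(-4)) + 0**2*(-63)) = -8 + ((1 + 4) + 0*(-63)) = -8 + (5 + 0) = -8 + 5 = -3)
(A(3, 56) + (-133)**2)*(46943 + y) = (0 + (-133)**2)*(46943 - 3) = (0 + 17689)*46940 = 17689*46940 = 830321660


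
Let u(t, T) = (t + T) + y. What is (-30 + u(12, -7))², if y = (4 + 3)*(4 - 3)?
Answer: 324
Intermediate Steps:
y = 7 (y = 7*1 = 7)
u(t, T) = 7 + T + t (u(t, T) = (t + T) + 7 = (T + t) + 7 = 7 + T + t)
(-30 + u(12, -7))² = (-30 + (7 - 7 + 12))² = (-30 + 12)² = (-18)² = 324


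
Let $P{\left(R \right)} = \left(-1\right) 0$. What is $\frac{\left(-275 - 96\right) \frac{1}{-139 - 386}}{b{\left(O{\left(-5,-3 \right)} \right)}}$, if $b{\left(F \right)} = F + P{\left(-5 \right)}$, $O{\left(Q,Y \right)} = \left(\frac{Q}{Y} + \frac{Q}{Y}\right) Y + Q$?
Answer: $- \frac{53}{1125} \approx -0.047111$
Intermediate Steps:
$P{\left(R \right)} = 0$
$O{\left(Q,Y \right)} = 3 Q$ ($O{\left(Q,Y \right)} = \frac{2 Q}{Y} Y + Q = 2 Q + Q = 3 Q$)
$b{\left(F \right)} = F$ ($b{\left(F \right)} = F + 0 = F$)
$\frac{\left(-275 - 96\right) \frac{1}{-139 - 386}}{b{\left(O{\left(-5,-3 \right)} \right)}} = \frac{\left(-275 - 96\right) \frac{1}{-139 - 386}}{3 \left(-5\right)} = \frac{\left(-371\right) \frac{1}{-525}}{-15} = \left(-371\right) \left(- \frac{1}{525}\right) \left(- \frac{1}{15}\right) = \frac{53}{75} \left(- \frac{1}{15}\right) = - \frac{53}{1125}$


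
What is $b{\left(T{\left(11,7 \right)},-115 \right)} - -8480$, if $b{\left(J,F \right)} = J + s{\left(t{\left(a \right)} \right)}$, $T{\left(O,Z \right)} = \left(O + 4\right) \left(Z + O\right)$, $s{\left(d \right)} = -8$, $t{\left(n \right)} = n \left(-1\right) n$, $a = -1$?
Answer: $8742$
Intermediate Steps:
$t{\left(n \right)} = - n^{2}$ ($t{\left(n \right)} = - n n = - n^{2}$)
$T{\left(O,Z \right)} = \left(4 + O\right) \left(O + Z\right)$
$b{\left(J,F \right)} = -8 + J$ ($b{\left(J,F \right)} = J - 8 = -8 + J$)
$b{\left(T{\left(11,7 \right)},-115 \right)} - -8480 = \left(-8 + \left(11^{2} + 4 \cdot 11 + 4 \cdot 7 + 11 \cdot 7\right)\right) - -8480 = \left(-8 + \left(121 + 44 + 28 + 77\right)\right) + 8480 = \left(-8 + 270\right) + 8480 = 262 + 8480 = 8742$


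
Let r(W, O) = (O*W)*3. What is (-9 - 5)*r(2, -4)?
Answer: 336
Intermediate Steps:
r(W, O) = 3*O*W
(-9 - 5)*r(2, -4) = (-9 - 5)*(3*(-4)*2) = -14*(-24) = 336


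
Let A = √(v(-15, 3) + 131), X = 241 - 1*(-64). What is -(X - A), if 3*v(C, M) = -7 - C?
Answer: -305 + √1203/3 ≈ -293.44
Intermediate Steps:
v(C, M) = -7/3 - C/3 (v(C, M) = (-7 - C)/3 = -7/3 - C/3)
X = 305 (X = 241 + 64 = 305)
A = √1203/3 (A = √((-7/3 - ⅓*(-15)) + 131) = √((-7/3 + 5) + 131) = √(8/3 + 131) = √(401/3) = √1203/3 ≈ 11.561)
-(X - A) = -(305 - √1203/3) = -305 + √1203/3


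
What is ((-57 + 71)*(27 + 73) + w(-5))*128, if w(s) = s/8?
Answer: 179120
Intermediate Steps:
w(s) = s/8 (w(s) = s*(⅛) = s/8)
((-57 + 71)*(27 + 73) + w(-5))*128 = ((-57 + 71)*(27 + 73) + (⅛)*(-5))*128 = (14*100 - 5/8)*128 = (1400 - 5/8)*128 = (11195/8)*128 = 179120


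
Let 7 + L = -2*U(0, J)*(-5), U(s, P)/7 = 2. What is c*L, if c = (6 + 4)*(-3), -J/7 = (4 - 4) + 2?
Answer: -3990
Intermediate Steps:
J = -14 (J = -7*((4 - 4) + 2) = -7*(0 + 2) = -7*2 = -14)
U(s, P) = 14 (U(s, P) = 7*2 = 14)
L = 133 (L = -7 - 2*14*(-5) = -7 - 28*(-5) = -7 + 140 = 133)
c = -30 (c = 10*(-3) = -30)
c*L = -30*133 = -3990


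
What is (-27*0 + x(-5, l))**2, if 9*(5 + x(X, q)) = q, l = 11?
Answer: 1156/81 ≈ 14.272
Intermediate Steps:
x(X, q) = -5 + q/9
(-27*0 + x(-5, l))**2 = (-27*0 + (-5 + (1/9)*11))**2 = (0 + (-5 + 11/9))**2 = (0 - 34/9)**2 = (-34/9)**2 = 1156/81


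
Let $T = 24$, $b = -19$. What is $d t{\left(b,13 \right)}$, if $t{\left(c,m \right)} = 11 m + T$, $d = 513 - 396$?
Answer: $19539$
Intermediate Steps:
$d = 117$ ($d = 513 - 396 = 117$)
$t{\left(c,m \right)} = 24 + 11 m$ ($t{\left(c,m \right)} = 11 m + 24 = 24 + 11 m$)
$d t{\left(b,13 \right)} = 117 \left(24 + 11 \cdot 13\right) = 117 \left(24 + 143\right) = 117 \cdot 167 = 19539$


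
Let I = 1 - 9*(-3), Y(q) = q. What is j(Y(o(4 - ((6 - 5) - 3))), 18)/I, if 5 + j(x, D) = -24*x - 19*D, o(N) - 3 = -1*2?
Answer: -53/4 ≈ -13.250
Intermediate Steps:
o(N) = 1 (o(N) = 3 - 1*2 = 3 - 2 = 1)
j(x, D) = -5 - 24*x - 19*D (j(x, D) = -5 + (-24*x - 19*D) = -5 - 24*x - 19*D)
I = 28 (I = 1 + 27 = 28)
j(Y(o(4 - ((6 - 5) - 3))), 18)/I = (-5 - 24*1 - 19*18)/28 = (-5 - 24 - 342)*(1/28) = -371*1/28 = -53/4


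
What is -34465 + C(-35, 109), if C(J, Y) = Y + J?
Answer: -34391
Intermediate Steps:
C(J, Y) = J + Y
-34465 + C(-35, 109) = -34465 + (-35 + 109) = -34465 + 74 = -34391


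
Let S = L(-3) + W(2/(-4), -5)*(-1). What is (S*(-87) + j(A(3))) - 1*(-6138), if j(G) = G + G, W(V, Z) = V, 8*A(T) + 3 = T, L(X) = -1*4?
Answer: 12885/2 ≈ 6442.5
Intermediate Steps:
L(X) = -4
A(T) = -3/8 + T/8
j(G) = 2*G
S = -7/2 (S = -4 + (2/(-4))*(-1) = -4 + (2*(-¼))*(-1) = -4 - ½*(-1) = -4 + ½ = -7/2 ≈ -3.5000)
(S*(-87) + j(A(3))) - 1*(-6138) = (-7/2*(-87) + 2*(-3/8 + (⅛)*3)) - 1*(-6138) = (609/2 + 2*(-3/8 + 3/8)) + 6138 = (609/2 + 2*0) + 6138 = (609/2 + 0) + 6138 = 609/2 + 6138 = 12885/2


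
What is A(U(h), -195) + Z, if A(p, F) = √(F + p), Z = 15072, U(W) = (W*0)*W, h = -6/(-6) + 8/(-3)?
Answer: 15072 + I*√195 ≈ 15072.0 + 13.964*I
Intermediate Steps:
h = -5/3 (h = -6*(-⅙) + 8*(-⅓) = 1 - 8/3 = -5/3 ≈ -1.6667)
U(W) = 0 (U(W) = 0*W = 0)
A(U(h), -195) + Z = √(-195 + 0) + 15072 = √(-195) + 15072 = I*√195 + 15072 = 15072 + I*√195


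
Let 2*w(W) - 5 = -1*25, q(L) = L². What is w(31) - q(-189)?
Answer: -35731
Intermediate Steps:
w(W) = -10 (w(W) = 5/2 + (-1*25)/2 = 5/2 + (½)*(-25) = 5/2 - 25/2 = -10)
w(31) - q(-189) = -10 - 1*(-189)² = -10 - 1*35721 = -10 - 35721 = -35731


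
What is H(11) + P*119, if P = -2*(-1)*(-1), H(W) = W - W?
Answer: -238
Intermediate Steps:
H(W) = 0
P = -2 (P = 2*(-1) = -2)
H(11) + P*119 = 0 - 2*119 = 0 - 238 = -238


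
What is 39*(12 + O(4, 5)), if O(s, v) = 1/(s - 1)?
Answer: 481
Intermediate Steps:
O(s, v) = 1/(-1 + s)
39*(12 + O(4, 5)) = 39*(12 + 1/(-1 + 4)) = 39*(12 + 1/3) = 39*(12 + ⅓) = 39*(37/3) = 481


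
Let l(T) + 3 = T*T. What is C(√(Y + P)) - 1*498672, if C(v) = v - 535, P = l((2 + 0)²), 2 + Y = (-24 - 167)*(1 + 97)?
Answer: -499207 + I*√18707 ≈ -4.9921e+5 + 136.77*I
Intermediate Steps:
l(T) = -3 + T² (l(T) = -3 + T*T = -3 + T²)
Y = -18720 (Y = -2 + (-24 - 167)*(1 + 97) = -2 - 191*98 = -2 - 18718 = -18720)
P = 13 (P = -3 + ((2 + 0)²)² = -3 + (2²)² = -3 + 4² = -3 + 16 = 13)
C(v) = -535 + v
C(√(Y + P)) - 1*498672 = (-535 + √(-18720 + 13)) - 1*498672 = (-535 + √(-18707)) - 498672 = (-535 + I*√18707) - 498672 = -499207 + I*√18707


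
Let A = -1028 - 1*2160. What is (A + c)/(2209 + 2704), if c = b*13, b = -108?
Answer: -4592/4913 ≈ -0.93466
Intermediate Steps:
A = -3188 (A = -1028 - 2160 = -3188)
c = -1404 (c = -108*13 = -1404)
(A + c)/(2209 + 2704) = (-3188 - 1404)/(2209 + 2704) = -4592/4913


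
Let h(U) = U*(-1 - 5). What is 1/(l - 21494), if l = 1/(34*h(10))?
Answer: -2040/43847761 ≈ -4.6525e-5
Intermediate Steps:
h(U) = -6*U (h(U) = U*(-6) = -6*U)
l = -1/2040 (l = 1/(34*(-6*10)) = 1/(34*(-60)) = 1/(-2040) = -1/2040 ≈ -0.00049020)
1/(l - 21494) = 1/(-1/2040 - 21494) = 1/(-43847761/2040) = -2040/43847761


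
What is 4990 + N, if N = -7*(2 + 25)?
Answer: 4801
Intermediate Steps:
N = -189 (N = -7*27 = -189)
4990 + N = 4990 - 189 = 4801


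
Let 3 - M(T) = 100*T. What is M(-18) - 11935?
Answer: -10132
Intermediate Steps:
M(T) = 3 - 100*T
M(-18) - 11935 = (3 - 100*(-18)) - 11935 = (3 + 1800) - 11935 = 1803 - 11935 = -10132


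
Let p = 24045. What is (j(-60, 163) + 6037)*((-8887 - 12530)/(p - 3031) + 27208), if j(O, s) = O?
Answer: 3417215237615/21014 ≈ 1.6262e+8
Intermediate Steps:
(j(-60, 163) + 6037)*((-8887 - 12530)/(p - 3031) + 27208) = (-60 + 6037)*((-8887 - 12530)/(24045 - 3031) + 27208) = 5977*(-21417/21014 + 27208) = 5977*(571727495/21014) = 3417215237615/21014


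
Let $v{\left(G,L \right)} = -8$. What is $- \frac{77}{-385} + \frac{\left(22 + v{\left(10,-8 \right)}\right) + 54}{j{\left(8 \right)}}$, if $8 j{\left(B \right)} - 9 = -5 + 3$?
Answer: $\frac{2727}{35} \approx 77.914$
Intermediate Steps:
$j{\left(B \right)} = \frac{7}{8}$ ($j{\left(B \right)} = \frac{9}{8} + \frac{-5 + 3}{8} = \frac{9}{8} + \frac{1}{8} \left(-2\right) = \frac{9}{8} - \frac{1}{4} = \frac{7}{8}$)
$- \frac{77}{-385} + \frac{\left(22 + v{\left(10,-8 \right)}\right) + 54}{j{\left(8 \right)}} = - \frac{77}{-385} + \frac{\left(22 - 8\right) + 54}{\frac{7}{8}} = \left(-77\right) \left(- \frac{1}{385}\right) + \left(14 + 54\right) \frac{8}{7} = \frac{1}{5} + 68 \cdot \frac{8}{7} = \frac{1}{5} + \frac{544}{7} = \frac{2727}{35}$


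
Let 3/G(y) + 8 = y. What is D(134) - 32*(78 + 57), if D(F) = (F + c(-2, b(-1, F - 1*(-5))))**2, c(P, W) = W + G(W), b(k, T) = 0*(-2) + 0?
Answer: 866281/64 ≈ 13536.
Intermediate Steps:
b(k, T) = 0 (b(k, T) = 0 + 0 = 0)
G(y) = 3/(-8 + y)
c(P, W) = W + 3/(-8 + W)
D(F) = (-3/8 + F)**2 (D(F) = (F + (3 + 0*(-8 + 0))/(-8 + 0))**2 = (F + (3 + 0*(-8))/(-8))**2 = (F - (3 + 0)/8)**2 = (F - 1/8*3)**2 = (F - 3/8)**2 = (-3/8 + F)**2)
D(134) - 32*(78 + 57) = (-3 + 8*134)**2/64 - 32*(78 + 57) = (-3 + 1072)**2/64 - 32*135 = (1/64)*1069**2 - 4320 = (1/64)*1142761 - 4320 = 1142761/64 - 4320 = 866281/64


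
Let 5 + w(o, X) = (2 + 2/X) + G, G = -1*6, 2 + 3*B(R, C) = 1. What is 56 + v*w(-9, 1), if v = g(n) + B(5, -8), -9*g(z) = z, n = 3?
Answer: 182/3 ≈ 60.667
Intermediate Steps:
B(R, C) = -⅓ (B(R, C) = -⅔ + (⅓)*1 = -⅔ + ⅓ = -⅓)
G = -6
g(z) = -z/9
v = -⅔ (v = -⅑*3 - ⅓ = -⅓ - ⅓ = -⅔ ≈ -0.66667)
w(o, X) = -9 + 2/X (w(o, X) = -5 + ((2 + 2/X) - 6) = -5 + (-4 + 2/X) = -9 + 2/X)
56 + v*w(-9, 1) = 56 - 2*(-9 + 2/1)/3 = 56 - 2*(-9 + 2*1)/3 = 56 - 2*(-9 + 2)/3 = 56 - ⅔*(-7) = 56 + 14/3 = 182/3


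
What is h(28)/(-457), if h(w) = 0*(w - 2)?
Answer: 0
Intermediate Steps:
h(w) = 0 (h(w) = 0*(-2 + w) = 0)
h(28)/(-457) = 0/(-457) = 0*(-1/457) = 0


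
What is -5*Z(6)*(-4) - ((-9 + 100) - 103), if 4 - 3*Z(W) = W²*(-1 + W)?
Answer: -3484/3 ≈ -1161.3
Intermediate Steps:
Z(W) = 4/3 - W²*(-1 + W)/3
-5*Z(6)*(-4) - ((-9 + 100) - 103) = -5*(4/3 - ⅓*6³ + (⅓)*6²)*(-4) - ((-9 + 100) - 103) = -5*(4/3 - ⅓*216 + (⅓)*36)*(-4) - (91 - 103) = -5*(4/3 - 72 + 12)*(-4) - 1*(-12) = -5*(-176/3)*(-4) + 12 = (880/3)*(-4) + 12 = -3520/3 + 12 = -3484/3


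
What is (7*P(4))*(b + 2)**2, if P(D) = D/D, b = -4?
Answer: 28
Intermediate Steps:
P(D) = 1
(7*P(4))*(b + 2)**2 = (7*1)*(-4 + 2)**2 = 7*(-2)**2 = 7*4 = 28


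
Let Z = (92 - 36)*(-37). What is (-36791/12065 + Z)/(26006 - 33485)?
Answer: 2781719/10026015 ≈ 0.27745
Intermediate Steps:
Z = -2072 (Z = 56*(-37) = -2072)
(-36791/12065 + Z)/(26006 - 33485) = (-36791/12065 - 2072)/(26006 - 33485) = (-36791*1/12065 - 2072)/(-7479) = (-36791/12065 - 2072)*(-1/7479) = -25035471/12065*(-1/7479) = 2781719/10026015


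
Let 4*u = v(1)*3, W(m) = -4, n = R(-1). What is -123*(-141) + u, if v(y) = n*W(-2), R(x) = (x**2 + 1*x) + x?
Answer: 17346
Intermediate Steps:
R(x) = x**2 + 2*x (R(x) = (x**2 + x) + x = (x + x**2) + x = x**2 + 2*x)
n = -1 (n = -(2 - 1) = -1*1 = -1)
v(y) = 4 (v(y) = -1*(-4) = 4)
u = 3 (u = (4*3)/4 = (1/4)*12 = 3)
-123*(-141) + u = -123*(-141) + 3 = 17343 + 3 = 17346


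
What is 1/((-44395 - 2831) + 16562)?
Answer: -1/30664 ≈ -3.2612e-5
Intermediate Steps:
1/((-44395 - 2831) + 16562) = 1/(-47226 + 16562) = 1/(-30664) = -1/30664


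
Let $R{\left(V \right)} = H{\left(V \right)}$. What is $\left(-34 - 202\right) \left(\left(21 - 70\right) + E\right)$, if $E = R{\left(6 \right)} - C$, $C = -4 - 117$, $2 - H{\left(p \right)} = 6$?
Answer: $-16048$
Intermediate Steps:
$H{\left(p \right)} = -4$ ($H{\left(p \right)} = 2 - 6 = -4$)
$R{\left(V \right)} = -4$
$C = -121$ ($C = -4 - 117 = -121$)
$E = 117$ ($E = -4 - -121 = -4 + 121 = 117$)
$\left(-34 - 202\right) \left(\left(21 - 70\right) + E\right) = \left(-34 - 202\right) \left(\left(21 - 70\right) + 117\right) = \left(-34 - 202\right) \left(-49 + 117\right) = \left(-236\right) 68 = -16048$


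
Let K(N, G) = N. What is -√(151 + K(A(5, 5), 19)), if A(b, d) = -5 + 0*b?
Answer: -√146 ≈ -12.083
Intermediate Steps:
A(b, d) = -5 (A(b, d) = -5 + 0 = -5)
-√(151 + K(A(5, 5), 19)) = -√(151 - 5) = -√146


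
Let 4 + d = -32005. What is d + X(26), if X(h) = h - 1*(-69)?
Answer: -31914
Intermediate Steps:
X(h) = 69 + h (X(h) = h + 69 = 69 + h)
d = -32009 (d = -4 - 32005 = -32009)
d + X(26) = -32009 + (69 + 26) = -32009 + 95 = -31914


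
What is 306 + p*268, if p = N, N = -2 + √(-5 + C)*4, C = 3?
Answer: -230 + 1072*I*√2 ≈ -230.0 + 1516.0*I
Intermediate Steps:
N = -2 + 4*I*√2 (N = -2 + √(-5 + 3)*4 = -2 + √(-2)*4 = -2 + (I*√2)*4 = -2 + 4*I*√2 ≈ -2.0 + 5.6569*I)
p = -2 + 4*I*√2 ≈ -2.0 + 5.6569*I
306 + p*268 = 306 + (-2 + 4*I*√2)*268 = 306 + (-536 + 1072*I*√2) = -230 + 1072*I*√2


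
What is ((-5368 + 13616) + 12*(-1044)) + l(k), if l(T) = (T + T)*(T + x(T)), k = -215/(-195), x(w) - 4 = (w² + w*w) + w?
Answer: -252755624/59319 ≈ -4261.0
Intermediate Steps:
x(w) = 4 + w + 2*w² (x(w) = 4 + ((w² + w*w) + w) = 4 + ((w² + w²) + w) = 4 + (2*w² + w) = 4 + (w + 2*w²) = 4 + w + 2*w²)
k = 43/39 (k = -215*(-1/195) = 43/39 ≈ 1.1026)
l(T) = 2*T*(4 + 2*T + 2*T²) (l(T) = (T + T)*(T + (4 + T + 2*T²)) = (2*T)*(4 + 2*T + 2*T²) = 2*T*(4 + 2*T + 2*T²))
((-5368 + 13616) + 12*(-1044)) + l(k) = ((-5368 + 13616) + 12*(-1044)) + 4*(43/39)*(2 + 43/39 + (43/39)²) = (8248 - 12528) + 4*(43/39)*(2 + 43/39 + 1849/1521) = -4280 + 4*(43/39)*(6568/1521) = -4280 + 1129696/59319 = -252755624/59319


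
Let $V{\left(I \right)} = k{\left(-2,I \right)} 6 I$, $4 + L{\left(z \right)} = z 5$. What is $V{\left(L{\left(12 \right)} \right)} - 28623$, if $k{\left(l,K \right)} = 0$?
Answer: $-28623$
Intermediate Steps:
$L{\left(z \right)} = -4 + 5 z$ ($L{\left(z \right)} = -4 + z 5 = -4 + 5 z$)
$V{\left(I \right)} = 0$ ($V{\left(I \right)} = 0 \cdot 6 I = 0 I = 0$)
$V{\left(L{\left(12 \right)} \right)} - 28623 = 0 - 28623 = -28623$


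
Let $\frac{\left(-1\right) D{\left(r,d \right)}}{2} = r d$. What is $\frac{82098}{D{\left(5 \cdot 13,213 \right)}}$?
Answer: $- \frac{13683}{4615} \approx -2.9649$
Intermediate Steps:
$D{\left(r,d \right)} = - 2 d r$ ($D{\left(r,d \right)} = - 2 r d = - 2 d r$)
$\frac{82098}{D{\left(5 \cdot 13,213 \right)}} = \frac{82098}{\left(-2\right) 213 \cdot 5 \cdot 13} = \frac{82098}{\left(-2\right) 213 \cdot 65} = \frac{82098}{-27690} = 82098 \left(- \frac{1}{27690}\right) = - \frac{13683}{4615}$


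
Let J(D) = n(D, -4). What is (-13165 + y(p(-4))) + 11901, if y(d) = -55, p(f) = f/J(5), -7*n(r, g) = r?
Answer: -1319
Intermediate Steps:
n(r, g) = -r/7
J(D) = -D/7
p(f) = -7*f/5 (p(f) = f/((-⅐*5)) = f/(-5/7) = f*(-7/5) = -7*f/5)
(-13165 + y(p(-4))) + 11901 = (-13165 - 55) + 11901 = -13220 + 11901 = -1319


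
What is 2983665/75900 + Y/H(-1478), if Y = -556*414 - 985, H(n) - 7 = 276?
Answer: -1113423327/1431980 ≈ -777.54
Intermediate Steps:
H(n) = 283 (H(n) = 7 + 276 = 283)
Y = -231169 (Y = -230184 - 985 = -231169)
2983665/75900 + Y/H(-1478) = 2983665/75900 - 231169/283 = 2983665*(1/75900) - 231169*1/283 = 198911/5060 - 231169/283 = -1113423327/1431980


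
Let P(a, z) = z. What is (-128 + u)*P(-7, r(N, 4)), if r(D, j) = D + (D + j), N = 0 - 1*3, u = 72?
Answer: 112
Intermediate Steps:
N = -3 (N = 0 - 3 = -3)
r(D, j) = j + 2*D
(-128 + u)*P(-7, r(N, 4)) = (-128 + 72)*(4 + 2*(-3)) = -56*(4 - 6) = -56*(-2) = 112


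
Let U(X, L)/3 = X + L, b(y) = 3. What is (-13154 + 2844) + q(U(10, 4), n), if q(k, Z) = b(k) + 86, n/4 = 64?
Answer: -10221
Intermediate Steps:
n = 256 (n = 4*64 = 256)
U(X, L) = 3*L + 3*X (U(X, L) = 3*(X + L) = 3*(L + X) = 3*L + 3*X)
q(k, Z) = 89 (q(k, Z) = 3 + 86 = 89)
(-13154 + 2844) + q(U(10, 4), n) = (-13154 + 2844) + 89 = -10310 + 89 = -10221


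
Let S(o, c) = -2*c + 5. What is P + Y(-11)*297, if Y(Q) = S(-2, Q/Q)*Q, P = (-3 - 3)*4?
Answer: -9825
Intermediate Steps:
S(o, c) = 5 - 2*c
P = -24 (P = -6*4 = -24)
Y(Q) = 3*Q (Y(Q) = (5 - 2*Q/Q)*Q = (5 - 2*1)*Q = (5 - 2)*Q = 3*Q)
P + Y(-11)*297 = -24 + (3*(-11))*297 = -24 - 33*297 = -24 - 9801 = -9825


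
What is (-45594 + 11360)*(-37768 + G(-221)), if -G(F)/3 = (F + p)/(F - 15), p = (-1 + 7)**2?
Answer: 152577565951/118 ≈ 1.2930e+9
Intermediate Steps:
p = 36 (p = 6**2 = 36)
G(F) = -3*(36 + F)/(-15 + F) (G(F) = -3*(F + 36)/(F - 15) = -3*(36 + F)/(-15 + F))
(-45594 + 11360)*(-37768 + G(-221)) = (-45594 + 11360)*(-37768 + 3*(-36 - 1*(-221))/(-15 - 221)) = -34234*(-37768 + 3*(-36 + 221)/(-236)) = -34234*(-37768 + 3*(-1/236)*185) = -34234*(-37768 - 555/236) = -34234*(-8913803/236) = 152577565951/118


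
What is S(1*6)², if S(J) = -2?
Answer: 4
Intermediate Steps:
S(1*6)² = (-2)² = 4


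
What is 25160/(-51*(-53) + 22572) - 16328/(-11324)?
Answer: 34880102/14310705 ≈ 2.4373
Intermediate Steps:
25160/(-51*(-53) + 22572) - 16328/(-11324) = 25160/(2703 + 22572) - 16328*(-1/11324) = 25160/25275 + 4082/2831 = 25160*(1/25275) + 4082/2831 = 5032/5055 + 4082/2831 = 34880102/14310705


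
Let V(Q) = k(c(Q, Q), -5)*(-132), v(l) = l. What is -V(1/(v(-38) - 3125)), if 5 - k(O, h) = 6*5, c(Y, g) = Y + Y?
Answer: -3300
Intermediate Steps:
c(Y, g) = 2*Y
k(O, h) = -25 (k(O, h) = 5 - 6*5 = 5 - 1*30 = 5 - 30 = -25)
V(Q) = 3300 (V(Q) = -25*(-132) = 3300)
-V(1/(v(-38) - 3125)) = -1*3300 = -3300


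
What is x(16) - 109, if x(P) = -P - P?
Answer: -141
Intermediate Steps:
x(P) = -2*P
x(16) - 109 = -2*16 - 109 = -32 - 109 = -141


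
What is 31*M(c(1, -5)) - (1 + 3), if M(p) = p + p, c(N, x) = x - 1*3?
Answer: -500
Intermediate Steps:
c(N, x) = -3 + x (c(N, x) = x - 3 = -3 + x)
M(p) = 2*p
31*M(c(1, -5)) - (1 + 3) = 31*(2*(-3 - 5)) - (1 + 3) = 31*(2*(-8)) - 1*4 = 31*(-16) - 4 = -496 - 4 = -500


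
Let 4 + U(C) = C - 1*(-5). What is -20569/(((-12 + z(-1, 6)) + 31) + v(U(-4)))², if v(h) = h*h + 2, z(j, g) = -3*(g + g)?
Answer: -20569/36 ≈ -571.36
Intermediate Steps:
z(j, g) = -6*g
U(C) = 1 + C (U(C) = -4 + (C - 1*(-5)) = -4 + (C + 5) = -4 + (5 + C) = 1 + C)
v(h) = 2 + h² (v(h) = h² + 2 = 2 + h²)
-20569/(((-12 + z(-1, 6)) + 31) + v(U(-4)))² = -20569/(((-12 - 6*6) + 31) + (2 + (1 - 4)²))² = -20569/(((-12 - 36) + 31) + (2 + (-3)²))² = -20569/((-48 + 31) + (2 + 9))² = -20569/(-17 + 11)² = -20569/((-6)²) = -20569/36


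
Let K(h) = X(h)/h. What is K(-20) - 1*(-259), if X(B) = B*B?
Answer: 239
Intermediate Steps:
X(B) = B²
K(h) = h (K(h) = h²/h = h)
K(-20) - 1*(-259) = -20 - 1*(-259) = -20 + 259 = 239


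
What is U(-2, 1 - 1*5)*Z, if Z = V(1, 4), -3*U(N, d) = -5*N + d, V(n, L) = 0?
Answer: 0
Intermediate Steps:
U(N, d) = -d/3 + 5*N/3 (U(N, d) = -(-5*N + d)/3 = -(d - 5*N)/3 = -d/3 + 5*N/3)
Z = 0
U(-2, 1 - 1*5)*Z = (-(1 - 1*5)/3 + (5/3)*(-2))*0 = (-(1 - 5)/3 - 10/3)*0 = (-⅓*(-4) - 10/3)*0 = (4/3 - 10/3)*0 = -2*0 = 0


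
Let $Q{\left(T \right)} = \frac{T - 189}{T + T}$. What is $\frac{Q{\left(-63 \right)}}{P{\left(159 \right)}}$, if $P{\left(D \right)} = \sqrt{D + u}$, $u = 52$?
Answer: $\frac{2 \sqrt{211}}{211} \approx 0.13769$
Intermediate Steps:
$Q{\left(T \right)} = \frac{-189 + T}{2 T}$
$P{\left(D \right)} = \sqrt{52 + D}$ ($P{\left(D \right)} = \sqrt{D + 52} = \sqrt{52 + D}$)
$\frac{Q{\left(-63 \right)}}{P{\left(159 \right)}} = \frac{\frac{1}{2} \frac{1}{-63} \left(-189 - 63\right)}{\sqrt{52 + 159}} = \frac{\frac{1}{2} \left(- \frac{1}{63}\right) \left(-252\right)}{\sqrt{211}} = 2 \frac{\sqrt{211}}{211} = \frac{2 \sqrt{211}}{211}$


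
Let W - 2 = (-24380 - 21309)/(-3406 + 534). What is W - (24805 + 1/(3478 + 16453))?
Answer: -1418858534509/57241832 ≈ -24787.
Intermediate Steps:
W = 51433/2872 (W = 2 + (-24380 - 21309)/(-3406 + 534) = 2 - 45689/(-2872) = 2 - 45689*(-1/2872) = 2 + 45689/2872 = 51433/2872 ≈ 17.908)
W - (24805 + 1/(3478 + 16453)) = 51433/2872 - (24805 + 1/(3478 + 16453)) = 51433/2872 - (24805 + 1/19931) = 51433/2872 - 1*494388456/19931 = 51433/2872 - 494388456/19931 = -1418858534509/57241832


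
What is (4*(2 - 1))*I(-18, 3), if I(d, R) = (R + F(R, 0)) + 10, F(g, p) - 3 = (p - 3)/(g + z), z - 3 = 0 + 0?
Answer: 62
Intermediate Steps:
z = 3 (z = 3 + (0 + 0) = 3 + 0 = 3)
F(g, p) = 3 + (-3 + p)/(3 + g) (F(g, p) = 3 + (p - 3)/(g + 3) = 3 + (-3 + p)/(3 + g))
I(d, R) = 10 + R + (6 + 3*R)/(3 + R) (I(d, R) = (R + (6 + 0 + 3*R)/(3 + R)) + 10 = (R + (6 + 3*R)/(3 + R)) + 10 = 10 + R + (6 + 3*R)/(3 + R))
(4*(2 - 1))*I(-18, 3) = (4*(2 - 1))*((36 + 3² + 16*3)/(3 + 3)) = (4*1)*((36 + 9 + 48)/6) = 4*((⅙)*93) = 4*(31/2) = 62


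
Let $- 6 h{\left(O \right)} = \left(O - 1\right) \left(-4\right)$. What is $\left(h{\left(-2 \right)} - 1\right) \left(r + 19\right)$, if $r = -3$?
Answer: $-48$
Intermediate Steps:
$h{\left(O \right)} = - \frac{2}{3} + \frac{2 O}{3}$ ($h{\left(O \right)} = - \frac{\left(O - 1\right) \left(-4\right)}{6} = - \frac{\left(-1 + O\right) \left(-4\right)}{6} = - \frac{4 - 4 O}{6} = - \frac{2}{3} + \frac{2 O}{3}$)
$\left(h{\left(-2 \right)} - 1\right) \left(r + 19\right) = \left(\left(- \frac{2}{3} + \frac{2}{3} \left(-2\right)\right) - 1\right) \left(-3 + 19\right) = \left(\left(- \frac{2}{3} - \frac{4}{3}\right) - 1\right) 16 = \left(-2 - 1\right) 16 = \left(-3\right) 16 = -48$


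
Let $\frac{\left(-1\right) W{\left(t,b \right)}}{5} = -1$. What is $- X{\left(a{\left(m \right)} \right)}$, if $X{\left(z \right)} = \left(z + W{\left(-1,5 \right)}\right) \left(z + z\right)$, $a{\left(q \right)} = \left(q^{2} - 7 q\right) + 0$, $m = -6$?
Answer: $-12948$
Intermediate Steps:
$W{\left(t,b \right)} = 5$ ($W{\left(t,b \right)} = \left(-5\right) \left(-1\right) = 5$)
$a{\left(q \right)} = q^{2} - 7 q$
$X{\left(z \right)} = 2 z \left(5 + z\right)$ ($X{\left(z \right)} = \left(z + 5\right) \left(z + z\right) = \left(5 + z\right) 2 z = 2 z \left(5 + z\right)$)
$- X{\left(a{\left(m \right)} \right)} = - 2 \left(- 6 \left(-7 - 6\right)\right) \left(5 - 6 \left(-7 - 6\right)\right) = - 2 \left(\left(-6\right) \left(-13\right)\right) \left(5 - -78\right) = - 2 \cdot 78 \left(5 + 78\right) = - 2 \cdot 78 \cdot 83 = \left(-1\right) 12948 = -12948$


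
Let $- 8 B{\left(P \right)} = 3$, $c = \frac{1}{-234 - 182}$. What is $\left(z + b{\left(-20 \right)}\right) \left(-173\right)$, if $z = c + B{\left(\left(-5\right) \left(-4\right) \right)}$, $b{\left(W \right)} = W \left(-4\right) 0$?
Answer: $\frac{27161}{416} \approx 65.291$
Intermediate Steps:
$b{\left(W \right)} = 0$ ($b{\left(W \right)} = - 4 W 0 = 0$)
$c = - \frac{1}{416}$ ($c = \frac{1}{-416} = - \frac{1}{416} \approx -0.0024038$)
$B{\left(P \right)} = - \frac{3}{8}$ ($B{\left(P \right)} = \left(- \frac{1}{8}\right) 3 = - \frac{3}{8}$)
$z = - \frac{157}{416}$ ($z = - \frac{1}{416} - \frac{3}{8} = - \frac{157}{416} \approx -0.3774$)
$\left(z + b{\left(-20 \right)}\right) \left(-173\right) = \left(- \frac{157}{416} + 0\right) \left(-173\right) = \left(- \frac{157}{416}\right) \left(-173\right) = \frac{27161}{416}$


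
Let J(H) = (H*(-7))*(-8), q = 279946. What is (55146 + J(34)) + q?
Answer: 336996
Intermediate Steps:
J(H) = 56*H (J(H) = -7*H*(-8) = 56*H)
(55146 + J(34)) + q = (55146 + 56*34) + 279946 = (55146 + 1904) + 279946 = 57050 + 279946 = 336996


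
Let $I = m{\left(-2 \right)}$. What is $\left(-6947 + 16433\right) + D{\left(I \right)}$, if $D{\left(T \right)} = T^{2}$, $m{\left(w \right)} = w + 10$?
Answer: $9550$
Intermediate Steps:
$m{\left(w \right)} = 10 + w$
$I = 8$ ($I = 10 - 2 = 8$)
$\left(-6947 + 16433\right) + D{\left(I \right)} = \left(-6947 + 16433\right) + 8^{2} = 9486 + 64 = 9550$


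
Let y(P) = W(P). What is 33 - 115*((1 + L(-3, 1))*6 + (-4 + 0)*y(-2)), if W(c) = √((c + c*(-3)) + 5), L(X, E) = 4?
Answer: -2037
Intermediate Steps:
W(c) = √(5 - 2*c) (W(c) = √((c - 3*c) + 5) = √(-2*c + 5) = √(5 - 2*c))
y(P) = √(5 - 2*P)
33 - 115*((1 + L(-3, 1))*6 + (-4 + 0)*y(-2)) = 33 - 115*((1 + 4)*6 + (-4 + 0)*√(5 - 2*(-2))) = 33 - 115*(5*6 - 4*√(5 + 4)) = 33 - 115*(30 - 4*√9) = 33 - 115*(30 - 4*3) = 33 - 115*(30 - 12) = 33 - 115*18 = 33 - 2070 = -2037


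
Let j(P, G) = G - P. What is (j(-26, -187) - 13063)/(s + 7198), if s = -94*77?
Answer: 1653/5 ≈ 330.60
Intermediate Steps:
s = -7238
(j(-26, -187) - 13063)/(s + 7198) = ((-187 - 1*(-26)) - 13063)/(-7238 + 7198) = ((-187 + 26) - 13063)/(-40) = (-161 - 13063)*(-1/40) = -13224*(-1/40) = 1653/5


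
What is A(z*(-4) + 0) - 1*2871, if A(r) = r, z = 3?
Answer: -2883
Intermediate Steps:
A(z*(-4) + 0) - 1*2871 = (3*(-4) + 0) - 1*2871 = (-12 + 0) - 2871 = -12 - 2871 = -2883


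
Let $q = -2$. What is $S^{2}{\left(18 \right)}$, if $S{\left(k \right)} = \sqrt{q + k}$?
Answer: $16$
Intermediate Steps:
$S{\left(k \right)} = \sqrt{-2 + k}$
$S^{2}{\left(18 \right)} = \left(\sqrt{-2 + 18}\right)^{2} = \left(\sqrt{16}\right)^{2} = 4^{2} = 16$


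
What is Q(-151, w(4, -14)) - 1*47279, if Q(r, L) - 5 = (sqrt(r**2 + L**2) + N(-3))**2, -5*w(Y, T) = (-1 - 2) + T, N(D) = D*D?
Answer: -609511/25 + 18*sqrt(570314)/5 ≈ -21662.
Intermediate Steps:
N(D) = D**2
w(Y, T) = 3/5 - T/5 (w(Y, T) = -((-1 - 2) + T)/5 = -(-3 + T)/5 = 3/5 - T/5)
Q(r, L) = 5 + (9 + sqrt(L**2 + r**2))**2 (Q(r, L) = 5 + (sqrt(r**2 + L**2) + (-3)**2)**2 = 5 + (sqrt(L**2 + r**2) + 9)**2 = 5 + (9 + sqrt(L**2 + r**2))**2)
Q(-151, w(4, -14)) - 1*47279 = (5 + (9 + sqrt((3/5 - 1/5*(-14))**2 + (-151)**2))**2) - 1*47279 = (5 + (9 + sqrt((3/5 + 14/5)**2 + 22801))**2) - 47279 = (5 + (9 + sqrt((17/5)**2 + 22801))**2) - 47279 = (5 + (9 + sqrt(289/25 + 22801))**2) - 47279 = (5 + (9 + sqrt(570314/25))**2) - 47279 = (5 + (9 + sqrt(570314)/5)**2) - 47279 = -47274 + (9 + sqrt(570314)/5)**2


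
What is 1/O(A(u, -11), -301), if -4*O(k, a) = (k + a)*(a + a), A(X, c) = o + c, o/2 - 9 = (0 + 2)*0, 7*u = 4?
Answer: -1/44247 ≈ -2.2600e-5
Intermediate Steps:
u = 4/7 (u = (⅐)*4 = 4/7 ≈ 0.57143)
o = 18 (o = 18 + 2*((0 + 2)*0) = 18 + 2*(2*0) = 18 + 2*0 = 18 + 0 = 18)
A(X, c) = 18 + c
O(k, a) = -a*(a + k)/2 (O(k, a) = -(k + a)*(a + a)/4 = -(a + k)*2*a/4 = -a*(a + k)/2)
1/O(A(u, -11), -301) = 1/(-½*(-301)*(-301 + (18 - 11))) = 1/(-½*(-301)*(-301 + 7)) = 1/(-½*(-301)*(-294)) = 1/(-44247) = -1/44247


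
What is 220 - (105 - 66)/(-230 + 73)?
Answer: 34579/157 ≈ 220.25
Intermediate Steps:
220 - (105 - 66)/(-230 + 73) = 220 - 39/(-157) = 220 - 39*(-1)/157 = 220 - 1*(-39/157) = 220 + 39/157 = 34579/157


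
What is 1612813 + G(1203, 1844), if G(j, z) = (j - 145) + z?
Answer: 1615715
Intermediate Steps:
G(j, z) = -145 + j + z (G(j, z) = (-145 + j) + z = -145 + j + z)
1612813 + G(1203, 1844) = 1612813 + (-145 + 1203 + 1844) = 1612813 + 2902 = 1615715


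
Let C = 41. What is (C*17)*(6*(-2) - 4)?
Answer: -11152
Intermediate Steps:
(C*17)*(6*(-2) - 4) = (41*17)*(6*(-2) - 4) = 697*(-12 - 4) = 697*(-16) = -11152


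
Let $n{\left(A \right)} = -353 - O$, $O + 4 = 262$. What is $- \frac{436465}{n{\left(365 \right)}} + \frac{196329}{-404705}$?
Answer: $\frac{25217087258}{35324965} \approx 713.86$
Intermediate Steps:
$O = 258$ ($O = -4 + 262 = 258$)
$n{\left(A \right)} = -611$ ($n{\left(A \right)} = -353 - 258 = -611$)
$- \frac{436465}{n{\left(365 \right)}} + \frac{196329}{-404705} = - \frac{436465}{-611} + \frac{196329}{-404705} = \left(-436465\right) \left(- \frac{1}{611}\right) + 196329 \left(- \frac{1}{404705}\right) = \frac{436465}{611} - \frac{28047}{57815} = \frac{25217087258}{35324965}$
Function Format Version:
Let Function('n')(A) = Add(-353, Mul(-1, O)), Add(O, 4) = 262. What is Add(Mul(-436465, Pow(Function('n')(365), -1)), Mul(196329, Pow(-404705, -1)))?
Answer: Rational(25217087258, 35324965) ≈ 713.86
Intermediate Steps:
O = 258 (O = Add(-4, 262) = 258)
Function('n')(A) = -611 (Function('n')(A) = Add(-353, Mul(-1, 258)) = Add(-353, -258) = -611)
Add(Mul(-436465, Pow(Function('n')(365), -1)), Mul(196329, Pow(-404705, -1))) = Add(Mul(-436465, Pow(-611, -1)), Mul(196329, Pow(-404705, -1))) = Add(Mul(-436465, Rational(-1, 611)), Mul(196329, Rational(-1, 404705))) = Add(Rational(436465, 611), Rational(-28047, 57815)) = Rational(25217087258, 35324965)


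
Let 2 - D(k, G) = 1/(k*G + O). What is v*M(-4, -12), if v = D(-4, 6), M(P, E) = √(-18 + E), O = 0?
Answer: 49*I*√30/24 ≈ 11.183*I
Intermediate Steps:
D(k, G) = 2 - 1/(G*k) (D(k, G) = 2 - 1/(k*G + 0) = 2 - 1/(G*k + 0) = 2 - 1/(G*k))
v = 49/24 (v = 2 - 1/(6*(-4)) = 2 - 1*⅙*(-¼) = 2 + 1/24 = 49/24 ≈ 2.0417)
v*M(-4, -12) = 49*√(-18 - 12)/24 = 49*√(-30)/24 = 49*(I*√30)/24 = 49*I*√30/24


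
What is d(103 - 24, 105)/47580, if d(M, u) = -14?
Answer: -7/23790 ≈ -0.00029424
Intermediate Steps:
d(103 - 24, 105)/47580 = -14/47580 = -14*1/47580 = -7/23790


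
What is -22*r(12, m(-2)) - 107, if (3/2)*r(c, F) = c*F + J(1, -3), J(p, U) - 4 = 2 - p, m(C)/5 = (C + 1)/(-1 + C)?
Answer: -1421/3 ≈ -473.67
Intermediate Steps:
m(C) = 5*(1 + C)/(-1 + C) (m(C) = 5*((C + 1)/(-1 + C)) = 5*((1 + C)/(-1 + C)) = 5*(1 + C)/(-1 + C))
J(p, U) = 6 - p (J(p, U) = 4 + (2 - p) = 6 - p)
r(c, F) = 10/3 + 2*F*c/3 (r(c, F) = 2*(c*F + (6 - 1*1))/3 = 2*(F*c + (6 - 1))/3 = 2*(F*c + 5)/3 = 2*(5 + F*c)/3 = 10/3 + 2*F*c/3)
-22*r(12, m(-2)) - 107 = -22*(10/3 + (⅔)*(5*(1 - 2)/(-1 - 2))*12) - 107 = -22*(10/3 + (⅔)*(5*(-1)/(-3))*12) - 107 = -22*(10/3 + (⅔)*(5*(-⅓)*(-1))*12) - 107 = -22*(10/3 + (⅔)*(5/3)*12) - 107 = -22*(10/3 + 40/3) - 107 = -22*50/3 - 107 = -1100/3 - 107 = -1421/3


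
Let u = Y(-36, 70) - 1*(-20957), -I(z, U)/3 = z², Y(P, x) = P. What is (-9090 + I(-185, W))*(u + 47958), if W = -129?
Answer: -7698261435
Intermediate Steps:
I(z, U) = -3*z²
u = 20921 (u = -36 - 1*(-20957) = -36 + 20957 = 20921)
(-9090 + I(-185, W))*(u + 47958) = (-9090 - 3*(-185)²)*(20921 + 47958) = (-9090 - 3*34225)*68879 = (-9090 - 102675)*68879 = -111765*68879 = -7698261435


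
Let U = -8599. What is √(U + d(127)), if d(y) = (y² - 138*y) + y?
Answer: I*√9869 ≈ 99.343*I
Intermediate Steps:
d(y) = y² - 137*y
√(U + d(127)) = √(-8599 + 127*(-137 + 127)) = √(-8599 + 127*(-10)) = √(-8599 - 1270) = √(-9869) = I*√9869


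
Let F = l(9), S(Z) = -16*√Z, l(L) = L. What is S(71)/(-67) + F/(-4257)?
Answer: -1/473 + 16*√71/67 ≈ 2.0101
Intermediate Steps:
F = 9
S(71)/(-67) + F/(-4257) = -16*√71/(-67) + 9/(-4257) = -16*√71*(-1/67) + 9*(-1/4257) = 16*√71/67 - 1/473 = -1/473 + 16*√71/67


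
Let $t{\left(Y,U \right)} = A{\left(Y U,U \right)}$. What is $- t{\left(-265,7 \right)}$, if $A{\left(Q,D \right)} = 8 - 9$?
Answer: $1$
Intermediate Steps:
$A{\left(Q,D \right)} = -1$ ($A{\left(Q,D \right)} = 8 - 9 = -1$)
$t{\left(Y,U \right)} = -1$
$- t{\left(-265,7 \right)} = \left(-1\right) \left(-1\right) = 1$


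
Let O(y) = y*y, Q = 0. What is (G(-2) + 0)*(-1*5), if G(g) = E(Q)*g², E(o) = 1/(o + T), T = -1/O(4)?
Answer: 320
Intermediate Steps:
O(y) = y²
T = -1/16 (T = -1/(4²) = -1/16 ≈ -0.062500)
E(o) = 1/(-1/16 + o) (E(o) = 1/(o - 1/16) = 1/(-1/16 + o))
G(g) = -16*g² (G(g) = (16/(-1 + 16*0))*g² = (16/(-1 + 0))*g² = (16/(-1))*g² = (16*(-1))*g² = -16*g²)
(G(-2) + 0)*(-1*5) = (-16*(-2)² + 0)*(-1*5) = (-16*4 + 0)*(-5) = (-64 + 0)*(-5) = -64*(-5) = 320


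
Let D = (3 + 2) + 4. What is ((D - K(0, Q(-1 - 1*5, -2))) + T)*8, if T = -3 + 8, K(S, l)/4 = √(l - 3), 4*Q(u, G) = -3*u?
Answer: 112 - 16*√6 ≈ 72.808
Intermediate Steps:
Q(u, G) = -3*u/4 (Q(u, G) = (-3*u)/4 = -3*u/4)
K(S, l) = 4*√(-3 + l) (K(S, l) = 4*√(l - 3) = 4*√(-3 + l))
D = 9 (D = 5 + 4 = 9)
T = 5
((D - K(0, Q(-1 - 1*5, -2))) + T)*8 = ((9 - 4*√(-3 - 3*(-1 - 1*5)/4)) + 5)*8 = ((9 - 4*√(-3 - 3*(-1 - 5)/4)) + 5)*8 = ((9 - 4*√(-3 - ¾*(-6))) + 5)*8 = ((9 - 4*√(-3 + 9/2)) + 5)*8 = ((9 - 4*√(3/2)) + 5)*8 = ((9 - 4*√6/2) + 5)*8 = ((9 - 2*√6) + 5)*8 = (14 - 2*√6)*8 = 112 - 16*√6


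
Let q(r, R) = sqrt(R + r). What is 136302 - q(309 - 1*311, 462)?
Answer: 136302 - 2*sqrt(115) ≈ 1.3628e+5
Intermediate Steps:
136302 - q(309 - 1*311, 462) = 136302 - sqrt(462 + (309 - 1*311)) = 136302 - sqrt(462 + (309 - 311)) = 136302 - sqrt(462 - 2) = 136302 - sqrt(460) = 136302 - 2*sqrt(115)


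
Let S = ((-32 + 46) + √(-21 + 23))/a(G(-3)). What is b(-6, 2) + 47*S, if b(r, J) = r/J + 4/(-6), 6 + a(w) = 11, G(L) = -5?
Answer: 1919/15 + 47*√2/5 ≈ 141.23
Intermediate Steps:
a(w) = 5 (a(w) = -6 + 11 = 5)
b(r, J) = -⅔ + r/J (b(r, J) = r/J + 4*(-⅙) = r/J - ⅔ = -⅔ + r/J)
S = 14/5 + √2/5 (S = ((-32 + 46) + √(-21 + 23))/5 = (14 + √2)*(⅕) = 14/5 + √2/5 ≈ 3.0828)
b(-6, 2) + 47*S = (-⅔ - 6/2) + 47*(14/5 + √2/5) = (-⅔ - 6*½) + (658/5 + 47*√2/5) = (-⅔ - 3) + (658/5 + 47*√2/5) = -11/3 + (658/5 + 47*√2/5) = 1919/15 + 47*√2/5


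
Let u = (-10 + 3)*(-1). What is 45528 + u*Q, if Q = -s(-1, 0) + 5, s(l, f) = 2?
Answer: 45549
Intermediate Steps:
Q = 3 (Q = -1*2 + 5 = -2 + 5 = 3)
u = 7 (u = -7*(-1) = 7)
45528 + u*Q = 45528 + 7*3 = 45528 + 21 = 45549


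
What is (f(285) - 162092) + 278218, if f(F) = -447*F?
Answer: -11269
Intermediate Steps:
(f(285) - 162092) + 278218 = (-447*285 - 162092) + 278218 = (-127395 - 162092) + 278218 = -289487 + 278218 = -11269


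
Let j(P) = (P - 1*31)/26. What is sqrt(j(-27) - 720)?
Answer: I*sqrt(122057)/13 ≈ 26.874*I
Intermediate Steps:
j(P) = -31/26 + P/26 (j(P) = (P - 31)*(1/26) = (-31 + P)*(1/26) = -31/26 + P/26)
sqrt(j(-27) - 720) = sqrt((-31/26 + (1/26)*(-27)) - 720) = sqrt((-31/26 - 27/26) - 720) = sqrt(-29/13 - 720) = sqrt(-9389/13) = I*sqrt(122057)/13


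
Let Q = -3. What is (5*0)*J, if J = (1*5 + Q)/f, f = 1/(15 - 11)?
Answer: 0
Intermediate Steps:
f = ¼ (f = 1/4 = ¼ ≈ 0.25000)
J = 8 (J = (1*5 - 3)/(¼) = (5 - 3)*4 = 2*4 = 8)
(5*0)*J = (5*0)*8 = 0*8 = 0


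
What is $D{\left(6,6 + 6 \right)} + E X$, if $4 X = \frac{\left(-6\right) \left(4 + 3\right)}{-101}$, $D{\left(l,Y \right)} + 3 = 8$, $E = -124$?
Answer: $- \frac{797}{101} \approx -7.8911$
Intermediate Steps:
$D{\left(l,Y \right)} = 5$ ($D{\left(l,Y \right)} = -3 + 8 = 5$)
$X = \frac{21}{202}$ ($X = \frac{- 6 \left(4 + 3\right) \frac{1}{-101}}{4} = \frac{\left(-6\right) 7 \left(- \frac{1}{101}\right)}{4} = \frac{\left(-42\right) \left(- \frac{1}{101}\right)}{4} = \frac{1}{4} \cdot \frac{42}{101} = \frac{21}{202} \approx 0.10396$)
$D{\left(6,6 + 6 \right)} + E X = 5 - \frac{1302}{101} = - \frac{797}{101}$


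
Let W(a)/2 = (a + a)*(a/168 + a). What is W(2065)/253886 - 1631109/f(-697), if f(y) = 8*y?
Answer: 764686710911/2123502504 ≈ 360.11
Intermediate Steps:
W(a) = 169*a**2/42 (W(a) = 2*((a + a)*(a/168 + a)) = 2*((2*a)*(a*(1/168) + a)) = 2*((2*a)*(a/168 + a)) = 2*((2*a)*(169*a/168)) = 2*(169*a**2/84) = 169*a**2/42)
W(2065)/253886 - 1631109/f(-697) = ((169/42)*2065**2)/253886 - 1631109/(8*(-697)) = ((169/42)*4264225)*(1/253886) - 1631109/(-5576) = (102950575/6)*(1/253886) - 1631109*(-1/5576) = 102950575/1523316 + 1631109/5576 = 764686710911/2123502504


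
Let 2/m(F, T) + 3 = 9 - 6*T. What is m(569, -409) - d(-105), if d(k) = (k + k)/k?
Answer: -2459/1230 ≈ -1.9992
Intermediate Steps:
m(F, T) = 2/(6 - 6*T) (m(F, T) = 2/(-3 + (9 - 6*T)) = 2/(6 - 6*T))
d(k) = 2 (d(k) = (2*k)/k = 2)
m(569, -409) - d(-105) = -1/(-3 + 3*(-409)) - 1*2 = -1/(-3 - 1227) - 2 = -1/(-1230) - 2 = -1*(-1/1230) - 2 = 1/1230 - 2 = -2459/1230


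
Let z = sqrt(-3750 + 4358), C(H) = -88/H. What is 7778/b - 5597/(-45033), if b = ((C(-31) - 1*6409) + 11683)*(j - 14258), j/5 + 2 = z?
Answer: 23277345007363963/187443411495550068 - 602795*sqrt(38)/4162356749396 ≈ 0.12418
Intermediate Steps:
z = 4*sqrt(38) (z = sqrt(608) = 4*sqrt(38) ≈ 24.658)
j = -10 + 20*sqrt(38) (j = -10 + 5*(4*sqrt(38)) = -10 + 20*sqrt(38) ≈ 113.29)
b = -2333987976/31 + 3271640*sqrt(38)/31 (b = ((-88/(-31) - 1*6409) + 11683)*((-10 + 20*sqrt(38)) - 14258) = ((-88*(-1/31) - 6409) + 11683)*(-14268 + 20*sqrt(38)) = ((88/31 - 6409) + 11683)*(-14268 + 20*sqrt(38)) = (-198591/31 + 11683)*(-14268 + 20*sqrt(38)) = 163582*(-14268 + 20*sqrt(38))/31 = -2333987976/31 + 3271640*sqrt(38)/31 ≈ -7.4639e+7)
7778/b - 5597/(-45033) = 7778/(-2333987976/31 + 3271640*sqrt(38)/31) - 5597/(-45033) = 7778/(-2333987976/31 + 3271640*sqrt(38)/31) - 5597*(-1/45033) = 7778/(-2333987976/31 + 3271640*sqrt(38)/31) + 5597/45033 = 5597/45033 + 7778/(-2333987976/31 + 3271640*sqrt(38)/31)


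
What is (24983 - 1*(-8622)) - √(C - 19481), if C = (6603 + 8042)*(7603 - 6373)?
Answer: 33605 - √17993869 ≈ 29363.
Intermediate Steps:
C = 18013350 (C = 14645*1230 = 18013350)
(24983 - 1*(-8622)) - √(C - 19481) = (24983 - 1*(-8622)) - √(18013350 - 19481) = (24983 + 8622) - √17993869 = 33605 - √17993869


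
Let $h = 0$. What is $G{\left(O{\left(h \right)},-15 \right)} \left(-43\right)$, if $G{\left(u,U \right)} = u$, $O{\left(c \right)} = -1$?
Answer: $43$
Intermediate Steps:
$G{\left(O{\left(h \right)},-15 \right)} \left(-43\right) = \left(-1\right) \left(-43\right) = 43$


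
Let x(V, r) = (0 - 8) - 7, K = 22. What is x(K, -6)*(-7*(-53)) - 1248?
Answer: -6813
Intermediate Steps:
x(V, r) = -15 (x(V, r) = -8 - 7 = -15)
x(K, -6)*(-7*(-53)) - 1248 = -(-105)*(-53) - 1248 = -15*371 - 1248 = -5565 - 1248 = -6813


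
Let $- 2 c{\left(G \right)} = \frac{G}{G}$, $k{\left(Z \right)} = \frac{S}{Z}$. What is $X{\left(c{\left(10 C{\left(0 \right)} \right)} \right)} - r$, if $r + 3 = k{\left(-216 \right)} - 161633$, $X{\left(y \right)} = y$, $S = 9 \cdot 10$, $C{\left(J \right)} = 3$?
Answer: $\frac{1939631}{12} \approx 1.6164 \cdot 10^{5}$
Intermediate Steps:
$S = 90$
$k{\left(Z \right)} = \frac{90}{Z}$
$c{\left(G \right)} = - \frac{1}{2}$ ($c{\left(G \right)} = - \frac{G \frac{1}{G}}{2} = \left(- \frac{1}{2}\right) 1 = - \frac{1}{2}$)
$r = - \frac{1939637}{12}$ ($r = -3 + \left(\frac{90}{-216} - 161633\right) = -3 + \left(90 \left(- \frac{1}{216}\right) - 161633\right) = -3 - \frac{1939601}{12} = - \frac{1939637}{12} \approx -1.6164 \cdot 10^{5}$)
$X{\left(c{\left(10 C{\left(0 \right)} \right)} \right)} - r = - \frac{1}{2} - - \frac{1939637}{12} = - \frac{1}{2} + \frac{1939637}{12} = \frac{1939631}{12}$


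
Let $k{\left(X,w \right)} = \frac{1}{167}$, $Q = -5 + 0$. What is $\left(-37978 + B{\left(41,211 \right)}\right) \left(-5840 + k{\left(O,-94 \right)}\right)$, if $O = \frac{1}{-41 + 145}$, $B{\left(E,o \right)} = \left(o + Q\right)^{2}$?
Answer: $- \frac{4347793782}{167} \approx -2.6035 \cdot 10^{7}$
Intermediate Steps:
$Q = -5$
$B{\left(E,o \right)} = \left(-5 + o\right)^{2}$ ($B{\left(E,o \right)} = \left(o - 5\right)^{2} = \left(-5 + o\right)^{2}$)
$O = \frac{1}{104} \approx 0.0096154$
$k{\left(X,w \right)} = \frac{1}{167}$
$\left(-37978 + B{\left(41,211 \right)}\right) \left(-5840 + k{\left(O,-94 \right)}\right) = \left(-37978 + \left(-5 + 211\right)^{2}\right) \left(-5840 + \frac{1}{167}\right) = \left(-37978 + 206^{2}\right) \left(- \frac{975279}{167}\right) = \left(-37978 + 42436\right) \left(- \frac{975279}{167}\right) = 4458 \left(- \frac{975279}{167}\right) = - \frac{4347793782}{167}$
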